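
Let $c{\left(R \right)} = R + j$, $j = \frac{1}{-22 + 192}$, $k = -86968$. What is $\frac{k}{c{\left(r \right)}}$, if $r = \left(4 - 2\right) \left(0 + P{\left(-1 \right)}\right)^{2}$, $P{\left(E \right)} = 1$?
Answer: $- \frac{14784560}{341} \approx -43357.0$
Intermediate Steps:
$j = \frac{1}{170} \approx 0.0058824$
$r = 2$ ($r = \left(4 - 2\right) \left(0 + 1\right)^{2} = 2 \cdot 1^{2} = 2 \cdot 1 = 2$)
$c{\left(R \right)} = \frac{1}{170} + R$ ($c{\left(R \right)} = R + \frac{1}{170} = \frac{1}{170} + R$)
$\frac{k}{c{\left(r \right)}} = - \frac{86968}{\frac{1}{170} + 2} = - \frac{86968}{\frac{341}{170}} = \left(-86968\right) \frac{170}{341} = - \frac{14784560}{341}$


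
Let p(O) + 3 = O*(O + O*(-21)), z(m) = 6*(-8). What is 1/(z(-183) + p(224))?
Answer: -1/1003571 ≈ -9.9644e-7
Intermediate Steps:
z(m) = -48
p(O) = -3 - 20*O**2 (p(O) = -3 + O*(O + O*(-21)) = -3 + O*(O - 21*O) = -3 + O*(-20*O) = -3 - 20*O**2)
1/(z(-183) + p(224)) = 1/(-48 + (-3 - 20*224**2)) = 1/(-48 + (-3 - 20*50176)) = 1/(-48 + (-3 - 1003520)) = 1/(-48 - 1003523) = 1/(-1003571) = -1/1003571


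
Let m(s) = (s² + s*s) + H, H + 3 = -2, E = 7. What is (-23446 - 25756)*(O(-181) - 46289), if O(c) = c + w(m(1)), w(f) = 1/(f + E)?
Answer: 4572809279/2 ≈ 2.2864e+9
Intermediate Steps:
H = -5 (H = -3 - 2 = -5)
m(s) = -5 + 2*s² (m(s) = (s² + s*s) - 5 = (s² + s²) - 5 = 2*s² - 5 = -5 + 2*s²)
w(f) = 1/(7 + f) (w(f) = 1/(f + 7) = 1/(7 + f))
O(c) = ¼ + c (O(c) = c + 1/(7 + (-5 + 2*1²)) = c + 1/(7 + (-5 + 2*1)) = c + 1/(7 + (-5 + 2)) = c + 1/(7 - 3) = c + 1/4 = c + ¼ = ¼ + c)
(-23446 - 25756)*(O(-181) - 46289) = (-23446 - 25756)*((¼ - 181) - 46289) = -49202*(-723/4 - 46289) = -49202*(-185879/4) = 4572809279/2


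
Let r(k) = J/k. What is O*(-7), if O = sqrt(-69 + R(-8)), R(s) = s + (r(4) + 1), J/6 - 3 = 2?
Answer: -7*I*sqrt(274)/2 ≈ -57.935*I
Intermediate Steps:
J = 30 (J = 18 + 6*2 = 18 + 12 = 30)
r(k) = 30/k
R(s) = 17/2 + s (R(s) = s + (30/4 + 1) = s + (30*(1/4) + 1) = s + (15/2 + 1) = s + 17/2 = 17/2 + s)
O = I*sqrt(274)/2 (O = sqrt(-69 + (17/2 - 8)) = sqrt(-69 + 1/2) = sqrt(-137/2) = I*sqrt(274)/2 ≈ 8.2765*I)
O*(-7) = (I*sqrt(274)/2)*(-7) = -7*I*sqrt(274)/2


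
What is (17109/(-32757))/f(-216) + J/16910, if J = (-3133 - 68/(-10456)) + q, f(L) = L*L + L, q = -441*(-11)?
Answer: 37949506654477/373570881778440 ≈ 0.10159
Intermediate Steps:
q = 4851
f(L) = L + L**2 (f(L) = L**2 + L = L + L**2)
J = 4490869/2614 (J = (-3133 - 68/(-10456)) + 4851 = (-3133 - 68*(-1/10456)) + 4851 = (-3133 + 17/2614) + 4851 = -8189645/2614 + 4851 = 4490869/2614 ≈ 1718.0)
(17109/(-32757))/f(-216) + J/16910 = (17109/(-32757))/((-216*(1 - 216))) + (4490869/2614)/16910 = (17109*(-1/32757))/((-216*(-215))) + (4490869/2614)*(1/16910) = -5703/10919/46440 + 4490869/44202740 = -5703/10919*1/46440 + 4490869/44202740 = -1901/169026120 + 4490869/44202740 = 37949506654477/373570881778440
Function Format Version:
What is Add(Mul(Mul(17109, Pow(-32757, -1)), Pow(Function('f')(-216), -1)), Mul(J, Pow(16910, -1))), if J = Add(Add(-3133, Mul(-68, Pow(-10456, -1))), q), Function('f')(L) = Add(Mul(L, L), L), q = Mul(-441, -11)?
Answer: Rational(37949506654477, 373570881778440) ≈ 0.10159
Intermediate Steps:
q = 4851
Function('f')(L) = Add(L, Pow(L, 2)) (Function('f')(L) = Add(Pow(L, 2), L) = Add(L, Pow(L, 2)))
J = Rational(4490869, 2614) (J = Add(Add(-3133, Mul(-68, Pow(-10456, -1))), 4851) = Add(Add(-3133, Mul(-68, Rational(-1, 10456))), 4851) = Add(Add(-3133, Rational(17, 2614)), 4851) = Add(Rational(-8189645, 2614), 4851) = Rational(4490869, 2614) ≈ 1718.0)
Add(Mul(Mul(17109, Pow(-32757, -1)), Pow(Function('f')(-216), -1)), Mul(J, Pow(16910, -1))) = Add(Mul(Mul(17109, Pow(-32757, -1)), Pow(Mul(-216, Add(1, -216)), -1)), Mul(Rational(4490869, 2614), Pow(16910, -1))) = Add(Mul(Mul(17109, Rational(-1, 32757)), Pow(Mul(-216, -215), -1)), Mul(Rational(4490869, 2614), Rational(1, 16910))) = Add(Mul(Rational(-5703, 10919), Pow(46440, -1)), Rational(4490869, 44202740)) = Add(Mul(Rational(-5703, 10919), Rational(1, 46440)), Rational(4490869, 44202740)) = Add(Rational(-1901, 169026120), Rational(4490869, 44202740)) = Rational(37949506654477, 373570881778440)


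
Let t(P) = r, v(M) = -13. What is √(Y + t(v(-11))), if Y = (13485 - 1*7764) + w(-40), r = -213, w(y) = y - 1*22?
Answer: √5446 ≈ 73.797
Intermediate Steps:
w(y) = -22 + y (w(y) = y - 22 = -22 + y)
t(P) = -213
Y = 5659 (Y = (13485 - 1*7764) + (-22 - 40) = (13485 - 7764) - 62 = 5721 - 62 = 5659)
√(Y + t(v(-11))) = √(5659 - 213) = √5446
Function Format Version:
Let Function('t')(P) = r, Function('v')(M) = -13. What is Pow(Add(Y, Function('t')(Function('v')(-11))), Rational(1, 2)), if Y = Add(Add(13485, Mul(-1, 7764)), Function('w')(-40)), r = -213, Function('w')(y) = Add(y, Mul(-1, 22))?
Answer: Pow(5446, Rational(1, 2)) ≈ 73.797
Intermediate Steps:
Function('w')(y) = Add(-22, y) (Function('w')(y) = Add(y, -22) = Add(-22, y))
Function('t')(P) = -213
Y = 5659 (Y = Add(Add(13485, Mul(-1, 7764)), Add(-22, -40)) = Add(Add(13485, -7764), -62) = Add(5721, -62) = 5659)
Pow(Add(Y, Function('t')(Function('v')(-11))), Rational(1, 2)) = Pow(Add(5659, -213), Rational(1, 2)) = Pow(5446, Rational(1, 2))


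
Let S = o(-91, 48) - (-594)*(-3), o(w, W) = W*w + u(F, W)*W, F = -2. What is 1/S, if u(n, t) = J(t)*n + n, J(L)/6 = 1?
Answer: -1/6822 ≈ -0.00014658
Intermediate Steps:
J(L) = 6 (J(L) = 6*1 = 6)
u(n, t) = 7*n (u(n, t) = 6*n + n = 7*n)
o(w, W) = -14*W + W*w (o(w, W) = W*w + (7*(-2))*W = W*w - 14*W = -14*W + W*w)
S = -6822 (S = 48*(-14 - 91) - (-594)*(-3) = 48*(-105) - 27*66 = -5040 - 1782 = -6822)
1/S = 1/(-6822) = -1/6822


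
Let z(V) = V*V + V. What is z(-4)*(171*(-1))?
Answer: -2052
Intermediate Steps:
z(V) = V + V² (z(V) = V² + V = V + V²)
z(-4)*(171*(-1)) = (-4*(1 - 4))*(171*(-1)) = -4*(-3)*(-171) = 12*(-171) = -2052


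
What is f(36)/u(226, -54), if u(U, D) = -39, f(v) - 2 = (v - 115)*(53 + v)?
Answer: 2343/13 ≈ 180.23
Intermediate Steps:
f(v) = 2 + (-115 + v)*(53 + v) (f(v) = 2 + (v - 115)*(53 + v) = 2 + (-115 + v)*(53 + v))
f(36)/u(226, -54) = (-6093 + 36² - 62*36)/(-39) = (-6093 + 1296 - 2232)*(-1/39) = -7029*(-1/39) = 2343/13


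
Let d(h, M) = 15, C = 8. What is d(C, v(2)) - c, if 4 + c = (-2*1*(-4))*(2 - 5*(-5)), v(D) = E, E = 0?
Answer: -197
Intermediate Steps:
v(D) = 0
c = 212 (c = -4 + (-2*1*(-4))*(2 - 5*(-5)) = -4 + (-2*(-4))*(2 + 25) = -4 + 8*27 = -4 + 216 = 212)
d(C, v(2)) - c = 15 - 1*212 = 15 - 212 = -197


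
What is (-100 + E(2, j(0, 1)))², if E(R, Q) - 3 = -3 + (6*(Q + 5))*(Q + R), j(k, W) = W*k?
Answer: 1600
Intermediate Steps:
E(R, Q) = (30 + 6*Q)*(Q + R) (E(R, Q) = 3 + (-3 + (6*(Q + 5))*(Q + R)) = 3 + (-3 + (6*(5 + Q))*(Q + R)) = 3 + (-3 + (30 + 6*Q)*(Q + R)) = (30 + 6*Q)*(Q + R))
(-100 + E(2, j(0, 1)))² = (-100 + (6*(1*0)² + 30*(1*0) + 30*2 + 6*(1*0)*2))² = (-100 + (6*0² + 30*0 + 60 + 6*0*2))² = (-100 + (6*0 + 0 + 60 + 0))² = (-100 + (0 + 0 + 60 + 0))² = (-100 + 60)² = (-40)² = 1600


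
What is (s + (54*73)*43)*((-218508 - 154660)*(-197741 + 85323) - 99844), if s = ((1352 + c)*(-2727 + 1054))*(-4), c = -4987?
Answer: -1013357510619047320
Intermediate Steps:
s = -24325420 (s = ((1352 - 4987)*(-2727 + 1054))*(-4) = -3635*(-1673)*(-4) = 6081355*(-4) = -24325420)
(s + (54*73)*43)*((-218508 - 154660)*(-197741 + 85323) - 99844) = (-24325420 + (54*73)*43)*((-218508 - 154660)*(-197741 + 85323) - 99844) = (-24325420 + 3942*43)*(-373168*(-112418) - 99844) = (-24325420 + 169506)*(41950800224 - 99844) = -24155914*41950700380 = -1013357510619047320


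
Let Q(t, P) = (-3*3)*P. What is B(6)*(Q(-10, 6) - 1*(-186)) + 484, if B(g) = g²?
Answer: 5236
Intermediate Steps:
Q(t, P) = -9*P
B(6)*(Q(-10, 6) - 1*(-186)) + 484 = 6²*(-9*6 - 1*(-186)) + 484 = 36*(-54 + 186) + 484 = 36*132 + 484 = 4752 + 484 = 5236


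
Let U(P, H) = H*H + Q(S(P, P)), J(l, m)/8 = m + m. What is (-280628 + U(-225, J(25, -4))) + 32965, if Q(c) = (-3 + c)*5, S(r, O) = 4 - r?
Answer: -242437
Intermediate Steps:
J(l, m) = 16*m (J(l, m) = 8*(m + m) = 8*(2*m) = 16*m)
Q(c) = -15 + 5*c
U(P, H) = 5 + H**2 - 5*P (U(P, H) = H*H + (-15 + 5*(4 - P)) = H**2 + (-15 + (20 - 5*P)) = H**2 + (5 - 5*P) = 5 + H**2 - 5*P)
(-280628 + U(-225, J(25, -4))) + 32965 = (-280628 + (5 + (16*(-4))**2 - 5*(-225))) + 32965 = (-280628 + (5 + (-64)**2 + 1125)) + 32965 = (-280628 + (5 + 4096 + 1125)) + 32965 = (-280628 + 5226) + 32965 = -275402 + 32965 = -242437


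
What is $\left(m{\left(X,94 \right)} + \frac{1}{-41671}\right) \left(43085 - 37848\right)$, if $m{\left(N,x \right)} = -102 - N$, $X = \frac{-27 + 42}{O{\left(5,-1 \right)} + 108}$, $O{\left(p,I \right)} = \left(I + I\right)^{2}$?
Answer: $- \frac{356620757771}{666736} \approx -5.3488 \cdot 10^{5}$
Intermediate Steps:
$O{\left(p,I \right)} = 4 I^{2}$ ($O{\left(p,I \right)} = \left(2 I\right)^{2} = 4 I^{2}$)
$X = \frac{15}{112}$ ($X = \frac{-27 + 42}{4 \left(-1\right)^{2} + 108} = \frac{15}{4 \cdot 1 + 108} = \frac{15}{4 + 108} = \frac{15}{112} \approx 0.13393$)
$\left(m{\left(X,94 \right)} + \frac{1}{-41671}\right) \left(43085 - 37848\right) = \left(\left(-102 - \frac{15}{112}\right) + \frac{1}{-41671}\right) \left(43085 - 37848\right) = \left(\left(-102 - \frac{15}{112}\right) - \frac{1}{41671}\right) 5237 = \left(- \frac{11439}{112} - \frac{1}{41671}\right) 5237 = \left(- \frac{68096383}{666736}\right) 5237 = - \frac{356620757771}{666736}$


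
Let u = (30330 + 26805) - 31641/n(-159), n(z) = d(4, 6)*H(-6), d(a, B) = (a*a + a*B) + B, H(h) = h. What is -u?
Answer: -5266967/92 ≈ -57250.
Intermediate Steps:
d(a, B) = B + a² + B*a (d(a, B) = (a² + B*a) + B = B + a² + B*a)
n(z) = -276 (n(z) = (6 + 4² + 6*4)*(-6) = (6 + 16 + 24)*(-6) = 46*(-6) = -276)
u = 5266967/92 (u = (30330 + 26805) - 31641/(-276) = 57135 - 31641*(-1/276) = 57135 + 10547/92 = 5266967/92 ≈ 57250.)
-u = -1*5266967/92 = -5266967/92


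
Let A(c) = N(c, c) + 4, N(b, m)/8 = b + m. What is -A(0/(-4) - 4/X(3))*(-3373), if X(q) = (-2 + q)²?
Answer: -202380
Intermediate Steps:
N(b, m) = 8*b + 8*m (N(b, m) = 8*(b + m) = 8*b + 8*m)
A(c) = 4 + 16*c (A(c) = (8*c + 8*c) + 4 = 16*c + 4 = 4 + 16*c)
-A(0/(-4) - 4/X(3))*(-3373) = -(4 + 16*(0/(-4) - 4/(-2 + 3)²))*(-3373) = -(4 + 16*(0*(-¼) - 4/(1²)))*(-3373) = -(4 + 16*(0 - 4/1))*(-3373) = -(4 + 16*(0 - 4*1))*(-3373) = -(4 + 16*(0 - 4))*(-3373) = -(4 + 16*(-4))*(-3373) = -(4 - 64)*(-3373) = -(-60)*(-3373) = -1*202380 = -202380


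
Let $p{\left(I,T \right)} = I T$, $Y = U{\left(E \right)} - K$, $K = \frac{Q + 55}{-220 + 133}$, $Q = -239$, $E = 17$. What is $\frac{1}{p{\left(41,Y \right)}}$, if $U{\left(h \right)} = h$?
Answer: $\frac{87}{53095} \approx 0.0016386$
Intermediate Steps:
$K = \frac{184}{87}$ ($K = \frac{-239 + 55}{-220 + 133} = - \frac{184}{-87} = \left(-184\right) \left(- \frac{1}{87}\right) = \frac{184}{87} \approx 2.1149$)
$Y = \frac{1295}{87}$ ($Y = 17 - \frac{184}{87} = \frac{1295}{87} \approx 14.885$)
$\frac{1}{p{\left(41,Y \right)}} = \frac{1}{41 \cdot \frac{1295}{87}} = \frac{1}{\frac{53095}{87}} = \frac{87}{53095}$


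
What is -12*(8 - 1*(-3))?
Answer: -132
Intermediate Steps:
-12*(8 - 1*(-3)) = -12*(8 + 3) = -12*11 = -132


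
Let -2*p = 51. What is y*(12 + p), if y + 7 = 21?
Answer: -189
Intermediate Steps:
p = -51/2 (p = -1/2*51 = -51/2 ≈ -25.500)
y = 14 (y = -7 + 21 = 14)
y*(12 + p) = 14*(12 - 51/2) = 14*(-27/2) = -189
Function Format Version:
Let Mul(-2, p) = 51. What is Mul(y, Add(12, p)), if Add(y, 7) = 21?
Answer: -189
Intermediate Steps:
p = Rational(-51, 2) (p = Mul(Rational(-1, 2), 51) = Rational(-51, 2) ≈ -25.500)
y = 14 (y = Add(-7, 21) = 14)
Mul(y, Add(12, p)) = Mul(14, Add(12, Rational(-51, 2))) = Mul(14, Rational(-27, 2)) = -189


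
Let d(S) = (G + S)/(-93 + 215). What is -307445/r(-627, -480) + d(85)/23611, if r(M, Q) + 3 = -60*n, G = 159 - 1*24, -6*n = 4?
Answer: -442804113525/53290027 ≈ -8309.3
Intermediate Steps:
n = -⅔ (n = -⅙*4 = -⅔ ≈ -0.66667)
G = 135 (G = 159 - 24 = 135)
r(M, Q) = 37 (r(M, Q) = -3 - 60*(-⅔) = -3 + 40 = 37)
d(S) = 135/122 + S/122 (d(S) = (135 + S)/(-93 + 215) = (135 + S)/122 = (135 + S)*(1/122) = 135/122 + S/122)
-307445/r(-627, -480) + d(85)/23611 = -307445/37 + (135/122 + (1/122)*85)/23611 = -307445*1/37 + (135/122 + 85/122)*(1/23611) = -307445/37 + (110/61)*(1/23611) = -307445/37 + 110/1440271 = -442804113525/53290027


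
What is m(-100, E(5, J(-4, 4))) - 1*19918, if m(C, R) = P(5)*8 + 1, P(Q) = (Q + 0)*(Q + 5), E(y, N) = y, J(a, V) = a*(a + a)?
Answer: -19517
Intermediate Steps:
J(a, V) = 2*a² (J(a, V) = a*(2*a) = 2*a²)
P(Q) = Q*(5 + Q)
m(C, R) = 401 (m(C, R) = (5*(5 + 5))*8 + 1 = (5*10)*8 + 1 = 50*8 + 1 = 400 + 1 = 401)
m(-100, E(5, J(-4, 4))) - 1*19918 = 401 - 1*19918 = 401 - 19918 = -19517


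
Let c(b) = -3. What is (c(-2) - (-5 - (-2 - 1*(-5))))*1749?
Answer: 8745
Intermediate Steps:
(c(-2) - (-5 - (-2 - 1*(-5))))*1749 = (-3 - (-5 - (-2 - 1*(-5))))*1749 = (-3 - (-5 - (-2 + 5)))*1749 = (-3 - (-5 - 1*3))*1749 = (-3 - (-5 - 3))*1749 = (-3 - 1*(-8))*1749 = (-3 + 8)*1749 = 5*1749 = 8745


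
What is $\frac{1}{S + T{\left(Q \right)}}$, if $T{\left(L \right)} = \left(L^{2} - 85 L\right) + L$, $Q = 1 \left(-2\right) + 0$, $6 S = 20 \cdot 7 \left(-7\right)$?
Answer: $\frac{3}{26} \approx 0.11538$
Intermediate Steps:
$S = - \frac{490}{3}$ ($S = \frac{20 \cdot 7 \left(-7\right)}{6} = \frac{140 \left(-7\right)}{6} = \frac{1}{6} \left(-980\right) = - \frac{490}{3} \approx -163.33$)
$Q = -2$ ($Q = -2 + 0 = -2$)
$T{\left(L \right)} = L^{2} - 84 L$
$\frac{1}{S + T{\left(Q \right)}} = \frac{1}{- \frac{490}{3} - 2 \left(-84 - 2\right)} = \frac{1}{- \frac{490}{3} - -172} = \frac{1}{- \frac{490}{3} + 172} = \frac{1}{\frac{26}{3}} = \frac{3}{26}$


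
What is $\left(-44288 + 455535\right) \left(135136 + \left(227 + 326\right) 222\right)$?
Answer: $106061423794$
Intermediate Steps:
$\left(-44288 + 455535\right) \left(135136 + \left(227 + 326\right) 222\right) = 411247 \left(135136 + 553 \cdot 222\right) = 411247 \left(135136 + 122766\right) = 411247 \cdot 257902 = 106061423794$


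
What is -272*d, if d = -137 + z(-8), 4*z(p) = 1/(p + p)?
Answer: 149073/4 ≈ 37268.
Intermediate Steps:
z(p) = 1/(8*p) (z(p) = 1/(4*(p + p)) = 1/(4*((2*p))) = (1/(2*p))/4 = 1/(8*p))
d = -8769/64 (d = -137 + (⅛)/(-8) = -137 + (⅛)*(-⅛) = -137 - 1/64 = -8769/64 ≈ -137.02)
-272*d = -272*(-8769/64) = 149073/4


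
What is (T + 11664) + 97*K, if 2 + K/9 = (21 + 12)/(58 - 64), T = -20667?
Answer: -31101/2 ≈ -15551.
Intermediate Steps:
K = -135/2 (K = -18 + 9*((21 + 12)/(58 - 64)) = -18 + 9*(33/(-6)) = -18 + 9*(33*(-⅙)) = -18 + 9*(-11/2) = -18 - 99/2 = -135/2 ≈ -67.500)
(T + 11664) + 97*K = (-20667 + 11664) + 97*(-135/2) = -9003 - 13095/2 = -31101/2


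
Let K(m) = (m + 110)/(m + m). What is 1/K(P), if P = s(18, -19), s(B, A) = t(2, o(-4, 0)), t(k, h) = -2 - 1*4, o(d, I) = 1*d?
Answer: -3/26 ≈ -0.11538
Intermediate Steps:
o(d, I) = d
t(k, h) = -6 (t(k, h) = -2 - 4 = -6)
s(B, A) = -6
P = -6
K(m) = (110 + m)/(2*m) (K(m) = (110 + m)/((2*m)) = (110 + m)*(1/(2*m)) = (110 + m)/(2*m))
1/K(P) = 1/((½)*(110 - 6)/(-6)) = 1/((½)*(-⅙)*104) = 1/(-26/3) = -3/26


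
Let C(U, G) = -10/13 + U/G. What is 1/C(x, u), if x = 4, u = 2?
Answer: 13/16 ≈ 0.81250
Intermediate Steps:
C(U, G) = -10/13 + U/G (C(U, G) = -10*1/13 + U/G = -10/13 + U/G)
1/C(x, u) = 1/(-10/13 + 4/2) = 1/(-10/13 + 4*(½)) = 1/(-10/13 + 2) = 1/(16/13) = 13/16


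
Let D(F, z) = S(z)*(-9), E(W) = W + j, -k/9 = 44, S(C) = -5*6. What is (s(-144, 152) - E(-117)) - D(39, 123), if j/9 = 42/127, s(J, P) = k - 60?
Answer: -77721/127 ≈ -611.98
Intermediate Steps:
S(C) = -30
k = -396 (k = -9*44 = -396)
s(J, P) = -456 (s(J, P) = -396 - 60 = -456)
j = 378/127 (j = 9*(42/127) = 378/127 ≈ 2.9764)
E(W) = 378/127 + W (E(W) = W + 378/127 = 378/127 + W)
D(F, z) = 270 (D(F, z) = -30*(-9) = 270)
(s(-144, 152) - E(-117)) - D(39, 123) = (-456 - (378/127 - 117)) - 1*270 = (-456 - 1*(-14481/127)) - 270 = (-456 + 14481/127) - 270 = -43431/127 - 270 = -77721/127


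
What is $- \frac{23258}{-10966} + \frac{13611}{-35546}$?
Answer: $\frac{338735321}{194898718} \approx 1.738$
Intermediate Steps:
$- \frac{23258}{-10966} + \frac{13611}{-35546} = \left(-23258\right) \left(- \frac{1}{10966}\right) + 13611 \left(- \frac{1}{35546}\right) = \frac{11629}{5483} - \frac{13611}{35546} = \frac{338735321}{194898718}$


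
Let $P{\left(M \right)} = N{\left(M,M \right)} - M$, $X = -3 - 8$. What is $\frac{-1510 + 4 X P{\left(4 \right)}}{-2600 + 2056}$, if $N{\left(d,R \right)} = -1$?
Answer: $\frac{645}{272} \approx 2.3713$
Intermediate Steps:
$X = -11$ ($X = -3 - 8 = -11$)
$P{\left(M \right)} = -1 - M$
$\frac{-1510 + 4 X P{\left(4 \right)}}{-2600 + 2056} = \frac{-1510 + 4 \left(-11\right) \left(-1 - 4\right)}{-2600 + 2056} = \frac{-1510 - 44 \left(-1 - 4\right)}{-544} = \left(-1510 - -220\right) \left(- \frac{1}{544}\right) = \left(-1510 + 220\right) \left(- \frac{1}{544}\right) = \left(-1290\right) \left(- \frac{1}{544}\right) = \frac{645}{272}$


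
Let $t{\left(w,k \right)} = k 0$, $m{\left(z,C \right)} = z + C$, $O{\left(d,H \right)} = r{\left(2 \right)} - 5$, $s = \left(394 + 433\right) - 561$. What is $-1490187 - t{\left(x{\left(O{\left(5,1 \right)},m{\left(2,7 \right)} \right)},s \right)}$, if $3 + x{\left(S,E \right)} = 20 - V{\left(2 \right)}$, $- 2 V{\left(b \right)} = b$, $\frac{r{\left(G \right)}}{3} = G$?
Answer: $-1490187$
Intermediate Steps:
$r{\left(G \right)} = 3 G$
$V{\left(b \right)} = - \frac{b}{2}$
$s = 266$ ($s = 827 - 561 = 266$)
$O{\left(d,H \right)} = 1$ ($O{\left(d,H \right)} = 3 \cdot 2 - 5 = 6 - 5 = 1$)
$m{\left(z,C \right)} = C + z$
$x{\left(S,E \right)} = 18$ ($x{\left(S,E \right)} = -3 + \left(20 - \left(- \frac{1}{2}\right) 2\right) = -3 + \left(20 - -1\right) = -3 + \left(20 + 1\right) = -3 + 21 = 18$)
$t{\left(w,k \right)} = 0$
$-1490187 - t{\left(x{\left(O{\left(5,1 \right)},m{\left(2,7 \right)} \right)},s \right)} = -1490187 - 0 = -1490187 + 0 = -1490187$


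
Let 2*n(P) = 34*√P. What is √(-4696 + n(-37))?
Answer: √(-4696 + 17*I*√37) ≈ 0.7544 + 68.531*I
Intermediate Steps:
n(P) = 17*√P (n(P) = (34*√P)/2 = 17*√P)
√(-4696 + n(-37)) = √(-4696 + 17*√(-37)) = √(-4696 + 17*(I*√37)) = √(-4696 + 17*I*√37)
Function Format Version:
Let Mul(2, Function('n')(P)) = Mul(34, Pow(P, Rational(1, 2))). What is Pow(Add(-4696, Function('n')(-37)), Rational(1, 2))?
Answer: Pow(Add(-4696, Mul(17, I, Pow(37, Rational(1, 2)))), Rational(1, 2)) ≈ Add(0.7544, Mul(68.531, I))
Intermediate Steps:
Function('n')(P) = Mul(17, Pow(P, Rational(1, 2))) (Function('n')(P) = Mul(Rational(1, 2), Mul(34, Pow(P, Rational(1, 2)))) = Mul(17, Pow(P, Rational(1, 2))))
Pow(Add(-4696, Function('n')(-37)), Rational(1, 2)) = Pow(Add(-4696, Mul(17, Pow(-37, Rational(1, 2)))), Rational(1, 2)) = Pow(Add(-4696, Mul(17, Mul(I, Pow(37, Rational(1, 2))))), Rational(1, 2)) = Pow(Add(-4696, Mul(17, I, Pow(37, Rational(1, 2)))), Rational(1, 2))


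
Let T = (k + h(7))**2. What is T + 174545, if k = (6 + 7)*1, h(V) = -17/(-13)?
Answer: 29532701/169 ≈ 1.7475e+5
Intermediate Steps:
h(V) = 17/13 (h(V) = -17*(-1/13) = 17/13)
k = 13 (k = 13*1 = 13)
T = 34596/169 (T = (13 + 17/13)**2 = (186/13)**2 = 34596/169 ≈ 204.71)
T + 174545 = 34596/169 + 174545 = 29532701/169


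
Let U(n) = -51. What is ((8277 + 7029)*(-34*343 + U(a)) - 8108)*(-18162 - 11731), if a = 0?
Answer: 5359434840398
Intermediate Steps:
((8277 + 7029)*(-34*343 + U(a)) - 8108)*(-18162 - 11731) = ((8277 + 7029)*(-34*343 - 51) - 8108)*(-18162 - 11731) = (15306*(-11662 - 51) - 8108)*(-29893) = (15306*(-11713) - 8108)*(-29893) = (-179279178 - 8108)*(-29893) = -179287286*(-29893) = 5359434840398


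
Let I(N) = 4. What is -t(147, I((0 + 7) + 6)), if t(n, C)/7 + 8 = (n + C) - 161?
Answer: 126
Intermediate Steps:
t(n, C) = -1183 + 7*C + 7*n (t(n, C) = -56 + 7*((n + C) - 161) = -56 + 7*((C + n) - 161) = -56 + 7*(-161 + C + n) = -56 + (-1127 + 7*C + 7*n) = -1183 + 7*C + 7*n)
-t(147, I((0 + 7) + 6)) = -(-1183 + 7*4 + 7*147) = -(-1183 + 28 + 1029) = -1*(-126) = 126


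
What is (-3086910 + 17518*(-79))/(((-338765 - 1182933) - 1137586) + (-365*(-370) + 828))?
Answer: 2235416/1261703 ≈ 1.7717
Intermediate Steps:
(-3086910 + 17518*(-79))/(((-338765 - 1182933) - 1137586) + (-365*(-370) + 828)) = (-3086910 - 1383922)/((-1521698 - 1137586) + (135050 + 828)) = -4470832/(-2659284 + 135878) = -4470832/(-2523406) = -4470832*(-1/2523406) = 2235416/1261703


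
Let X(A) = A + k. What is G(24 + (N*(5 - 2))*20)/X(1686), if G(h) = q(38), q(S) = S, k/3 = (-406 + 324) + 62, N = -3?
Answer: 19/813 ≈ 0.023370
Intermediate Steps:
k = -60 (k = 3*((-406 + 324) + 62) = 3*(-82 + 62) = 3*(-20) = -60)
G(h) = 38
X(A) = -60 + A (X(A) = A - 60 = -60 + A)
G(24 + (N*(5 - 2))*20)/X(1686) = 38/(-60 + 1686) = 38/1626 = 38*(1/1626) = 19/813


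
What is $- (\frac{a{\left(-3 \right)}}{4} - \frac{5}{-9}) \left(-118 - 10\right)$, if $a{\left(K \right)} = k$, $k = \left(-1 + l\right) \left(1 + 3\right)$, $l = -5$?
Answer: $- \frac{6272}{9} \approx -696.89$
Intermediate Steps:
$k = -24$ ($k = \left(-1 - 5\right) \left(1 + 3\right) = \left(-6\right) 4 = -24$)
$a{\left(K \right)} = -24$
$- (\frac{a{\left(-3 \right)}}{4} - \frac{5}{-9}) \left(-118 - 10\right) = - (- \frac{24}{4} - \frac{5}{-9}) \left(-118 - 10\right) = - (\left(-24\right) \frac{1}{4} - - \frac{5}{9}) \left(-128\right) = - (-6 + \frac{5}{9}) \left(-128\right) = \left(-1\right) \left(- \frac{49}{9}\right) \left(-128\right) = \frac{49}{9} \left(-128\right) = - \frac{6272}{9}$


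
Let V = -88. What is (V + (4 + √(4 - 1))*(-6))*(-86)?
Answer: 9632 + 516*√3 ≈ 10526.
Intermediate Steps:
(V + (4 + √(4 - 1))*(-6))*(-86) = (-88 + (4 + √(4 - 1))*(-6))*(-86) = (-88 + (4 + √3)*(-6))*(-86) = (-88 + (-24 - 6*√3))*(-86) = (-112 - 6*√3)*(-86) = 9632 + 516*√3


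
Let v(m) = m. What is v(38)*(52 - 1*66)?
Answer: -532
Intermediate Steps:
v(38)*(52 - 1*66) = 38*(52 - 1*66) = 38*(52 - 66) = 38*(-14) = -532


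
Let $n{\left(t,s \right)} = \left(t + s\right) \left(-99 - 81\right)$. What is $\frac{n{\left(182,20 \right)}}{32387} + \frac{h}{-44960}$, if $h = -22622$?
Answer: $- \frac{451043443}{728059760} \approx -0.61951$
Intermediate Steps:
$n{\left(t,s \right)} = - 180 s - 180 t$ ($n{\left(t,s \right)} = \left(s + t\right) \left(-180\right) = - 180 s - 180 t$)
$\frac{n{\left(182,20 \right)}}{32387} + \frac{h}{-44960} = \frac{\left(-180\right) 20 - 32760}{32387} - \frac{22622}{-44960} = \left(-3600 - 32760\right) \frac{1}{32387} - - \frac{11311}{22480} = \left(-36360\right) \frac{1}{32387} + \frac{11311}{22480} = - \frac{36360}{32387} + \frac{11311}{22480} = - \frac{451043443}{728059760}$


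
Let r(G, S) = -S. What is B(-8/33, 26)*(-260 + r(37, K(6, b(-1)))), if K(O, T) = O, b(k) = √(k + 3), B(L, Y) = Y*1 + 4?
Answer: -7980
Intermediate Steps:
B(L, Y) = 4 + Y (B(L, Y) = Y + 4 = 4 + Y)
b(k) = √(3 + k)
B(-8/33, 26)*(-260 + r(37, K(6, b(-1)))) = (4 + 26)*(-260 - 1*6) = 30*(-260 - 6) = 30*(-266) = -7980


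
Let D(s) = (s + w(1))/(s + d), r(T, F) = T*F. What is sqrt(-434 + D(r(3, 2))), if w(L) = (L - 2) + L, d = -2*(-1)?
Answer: I*sqrt(1733)/2 ≈ 20.815*I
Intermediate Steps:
d = 2
w(L) = -2 + 2*L (w(L) = (-2 + L) + L = -2 + 2*L)
r(T, F) = F*T
D(s) = s/(2 + s) (D(s) = (s + (-2 + 2*1))/(s + 2) = (s + (-2 + 2))/(2 + s) = (s + 0)/(2 + s) = s/(2 + s))
sqrt(-434 + D(r(3, 2))) = sqrt(-434 + (2*3)/(2 + 2*3)) = sqrt(-434 + 6/(2 + 6)) = sqrt(-434 + 6/8) = sqrt(-434 + 6*(1/8)) = sqrt(-434 + 3/4) = sqrt(-1733/4) = I*sqrt(1733)/2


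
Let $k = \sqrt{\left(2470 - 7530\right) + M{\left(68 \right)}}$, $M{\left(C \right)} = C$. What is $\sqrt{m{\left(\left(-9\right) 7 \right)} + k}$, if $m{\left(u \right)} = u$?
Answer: $\sqrt{-63 + 8 i \sqrt{78}} \approx 3.9789 + 8.8787 i$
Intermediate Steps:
$k = 8 i \sqrt{78}$ ($k = \sqrt{\left(2470 - 7530\right) + 68} = \sqrt{-5060 + 68} = \sqrt{-4992} = 8 i \sqrt{78} \approx 70.654 i$)
$\sqrt{m{\left(\left(-9\right) 7 \right)} + k} = \sqrt{\left(-9\right) 7 + 8 i \sqrt{78}} = \sqrt{-63 + 8 i \sqrt{78}}$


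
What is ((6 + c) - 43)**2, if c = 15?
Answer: 484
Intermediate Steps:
((6 + c) - 43)**2 = ((6 + 15) - 43)**2 = (21 - 43)**2 = (-22)**2 = 484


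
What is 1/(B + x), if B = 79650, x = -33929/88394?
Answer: 88394/7040548171 ≈ 1.2555e-5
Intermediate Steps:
x = -33929/88394 (x = -33929*1/88394 = -33929/88394 ≈ -0.38384)
1/(B + x) = 1/(79650 - 33929/88394) = 1/(7040548171/88394) = 88394/7040548171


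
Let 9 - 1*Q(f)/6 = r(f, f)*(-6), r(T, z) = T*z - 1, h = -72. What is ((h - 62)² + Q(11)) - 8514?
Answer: 13816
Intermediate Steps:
r(T, z) = -1 + T*z
Q(f) = 18 + 36*f² (Q(f) = 54 - 6*(-1 + f*f)*(-6) = 54 - 6*(-1 + f²)*(-6) = 54 - 6*(6 - 6*f²) = 54 + (-36 + 36*f²) = 18 + 36*f²)
((h - 62)² + Q(11)) - 8514 = ((-72 - 62)² + (18 + 36*11²)) - 8514 = ((-134)² + (18 + 36*121)) - 8514 = (17956 + (18 + 4356)) - 8514 = (17956 + 4374) - 8514 = 22330 - 8514 = 13816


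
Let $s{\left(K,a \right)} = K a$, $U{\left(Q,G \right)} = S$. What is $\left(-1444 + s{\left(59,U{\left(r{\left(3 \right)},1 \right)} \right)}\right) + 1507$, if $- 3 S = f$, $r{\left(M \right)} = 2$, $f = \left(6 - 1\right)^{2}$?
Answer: $- \frac{1286}{3} \approx -428.67$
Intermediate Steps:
$f = 25$ ($f = 5^{2} = 25$)
$S = - \frac{25}{3}$ ($S = \left(- \frac{1}{3}\right) 25 = - \frac{25}{3} \approx -8.3333$)
$U{\left(Q,G \right)} = - \frac{25}{3}$
$\left(-1444 + s{\left(59,U{\left(r{\left(3 \right)},1 \right)} \right)}\right) + 1507 = \left(-1444 + 59 \left(- \frac{25}{3}\right)\right) + 1507 = \left(-1444 - \frac{1475}{3}\right) + 1507 = - \frac{5807}{3} + 1507 = - \frac{1286}{3}$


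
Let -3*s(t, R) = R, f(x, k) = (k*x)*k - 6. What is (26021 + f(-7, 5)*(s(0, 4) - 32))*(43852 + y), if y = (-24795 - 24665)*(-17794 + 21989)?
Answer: -19948134266224/3 ≈ -6.6494e+12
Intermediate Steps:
f(x, k) = -6 + x*k**2 (f(x, k) = x*k**2 - 6 = -6 + x*k**2)
s(t, R) = -R/3
y = -207484700 (y = -49460*4195 = -207484700)
(26021 + f(-7, 5)*(s(0, 4) - 32))*(43852 + y) = (26021 + (-6 - 7*5**2)*(-1/3*4 - 32))*(43852 - 207484700) = (26021 + (-6 - 7*25)*(-4/3 - 32))*(-207440848) = (26021 + (-6 - 175)*(-100/3))*(-207440848) = (26021 - 181*(-100/3))*(-207440848) = (26021 + 18100/3)*(-207440848) = (96163/3)*(-207440848) = -19948134266224/3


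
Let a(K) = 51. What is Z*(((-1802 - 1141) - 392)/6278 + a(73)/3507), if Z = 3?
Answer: -11375667/7338982 ≈ -1.5500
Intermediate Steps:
Z*(((-1802 - 1141) - 392)/6278 + a(73)/3507) = 3*(((-1802 - 1141) - 392)/6278 + 51/3507) = 3*((-2943 - 392)*(1/6278) + 51*(1/3507)) = 3*(-3335*1/6278 + 17/1169) = 3*(-3335/6278 + 17/1169) = 3*(-3791889/7338982) = -11375667/7338982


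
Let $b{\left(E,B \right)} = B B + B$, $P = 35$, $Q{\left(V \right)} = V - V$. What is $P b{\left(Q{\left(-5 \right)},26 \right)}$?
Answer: $24570$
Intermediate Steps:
$Q{\left(V \right)} = 0$
$b{\left(E,B \right)} = B + B^{2}$ ($b{\left(E,B \right)} = B^{2} + B = B + B^{2}$)
$P b{\left(Q{\left(-5 \right)},26 \right)} = 35 \cdot 26 \left(1 + 26\right) = 35 \cdot 26 \cdot 27 = 35 \cdot 702 = 24570$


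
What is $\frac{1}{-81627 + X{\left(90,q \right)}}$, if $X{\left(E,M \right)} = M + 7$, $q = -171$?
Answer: $- \frac{1}{81791} \approx -1.2226 \cdot 10^{-5}$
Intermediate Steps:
$X{\left(E,M \right)} = 7 + M$
$\frac{1}{-81627 + X{\left(90,q \right)}} = \frac{1}{-81627 + \left(7 - 171\right)} = \frac{1}{-81627 - 164} = \frac{1}{-81791} = - \frac{1}{81791}$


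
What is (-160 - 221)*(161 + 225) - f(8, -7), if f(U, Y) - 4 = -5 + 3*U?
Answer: -147089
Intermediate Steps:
f(U, Y) = -1 + 3*U (f(U, Y) = 4 + (-5 + 3*U) = -1 + 3*U)
(-160 - 221)*(161 + 225) - f(8, -7) = (-160 - 221)*(161 + 225) - (-1 + 3*8) = -381*386 - (-1 + 24) = -147066 - 1*23 = -147066 - 23 = -147089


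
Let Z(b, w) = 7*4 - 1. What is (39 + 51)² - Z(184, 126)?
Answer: 8073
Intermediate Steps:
Z(b, w) = 27 (Z(b, w) = 28 - 1 = 27)
(39 + 51)² - Z(184, 126) = (39 + 51)² - 1*27 = 90² - 27 = 8100 - 27 = 8073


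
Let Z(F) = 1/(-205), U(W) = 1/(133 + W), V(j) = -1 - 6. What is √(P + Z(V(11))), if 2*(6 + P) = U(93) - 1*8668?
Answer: I*√9315680747755/46330 ≈ 65.879*I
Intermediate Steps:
V(j) = -7
P = -1961679/452 (P = -6 + (1/(133 + 93) - 1*8668)/2 = -6 + (1/226 - 8668)/2 = -6 + (½)*(-1958967/226) = -6 - 1958967/452 = -1961679/452 ≈ -4340.0)
Z(F) = -1/205
√(P + Z(V(11))) = √(-1961679/452 - 1/205) = √(-402144647/92660) = I*√9315680747755/46330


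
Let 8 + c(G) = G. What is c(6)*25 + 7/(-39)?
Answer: -1957/39 ≈ -50.180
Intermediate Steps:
c(G) = -8 + G
c(6)*25 + 7/(-39) = (-8 + 6)*25 + 7/(-39) = -2*25 + 7*(-1/39) = -50 - 7/39 = -1957/39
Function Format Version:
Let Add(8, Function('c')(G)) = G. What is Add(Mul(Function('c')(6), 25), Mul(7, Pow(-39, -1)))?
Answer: Rational(-1957, 39) ≈ -50.180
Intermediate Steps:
Function('c')(G) = Add(-8, G)
Add(Mul(Function('c')(6), 25), Mul(7, Pow(-39, -1))) = Add(Mul(Add(-8, 6), 25), Mul(7, Pow(-39, -1))) = Add(Mul(-2, 25), Mul(7, Rational(-1, 39))) = Add(-50, Rational(-7, 39)) = Rational(-1957, 39)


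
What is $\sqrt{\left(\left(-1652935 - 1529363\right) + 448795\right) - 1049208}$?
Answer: $i \sqrt{3782711} \approx 1944.9 i$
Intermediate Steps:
$\sqrt{\left(\left(-1652935 - 1529363\right) + 448795\right) - 1049208} = \sqrt{\left(-3182298 + 448795\right) - 1049208} = \sqrt{-2733503 - 1049208} = \sqrt{-3782711} = i \sqrt{3782711}$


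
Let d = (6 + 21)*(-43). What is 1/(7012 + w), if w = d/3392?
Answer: 3392/23783543 ≈ 0.00014262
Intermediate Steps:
d = -1161 (d = 27*(-43) = -1161)
w = -1161/3392 ≈ -0.34228
1/(7012 + w) = 1/(7012 - 1161/3392) = 1/(23783543/3392) = 3392/23783543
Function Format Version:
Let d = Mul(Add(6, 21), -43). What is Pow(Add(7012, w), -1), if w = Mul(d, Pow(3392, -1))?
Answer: Rational(3392, 23783543) ≈ 0.00014262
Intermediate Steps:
d = -1161 (d = Mul(27, -43) = -1161)
w = Rational(-1161, 3392) (w = Mul(-1161, Pow(3392, -1)) = Mul(-1161, Rational(1, 3392)) = Rational(-1161, 3392) ≈ -0.34228)
Pow(Add(7012, w), -1) = Pow(Add(7012, Rational(-1161, 3392)), -1) = Pow(Rational(23783543, 3392), -1) = Rational(3392, 23783543)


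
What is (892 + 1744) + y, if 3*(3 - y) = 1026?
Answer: 2297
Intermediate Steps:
y = -339 (y = 3 - ⅓*1026 = 3 - 342 = -339)
(892 + 1744) + y = (892 + 1744) - 339 = 2636 - 339 = 2297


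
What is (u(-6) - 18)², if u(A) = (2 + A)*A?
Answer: 36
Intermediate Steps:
u(A) = A*(2 + A)
(u(-6) - 18)² = (-6*(2 - 6) - 18)² = (-6*(-4) - 18)² = (24 - 18)² = 6² = 36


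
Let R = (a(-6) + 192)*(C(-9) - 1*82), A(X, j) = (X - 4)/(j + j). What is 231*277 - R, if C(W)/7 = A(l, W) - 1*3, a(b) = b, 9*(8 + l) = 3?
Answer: 740710/9 ≈ 82301.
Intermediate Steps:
l = -23/3 (l = -8 + (⅑)*3 = -8 + ⅓ = -23/3 ≈ -7.6667)
A(X, j) = (-4 + X)/(2*j) (A(X, j) = (-4 + X)/((2*j)) = (-4 + X)*(1/(2*j)) = (-4 + X)/(2*j))
C(W) = -21 - 245/(6*W) (C(W) = 7*((-4 - 23/3)/(2*W) - 1*3) = 7*((½)*(-35/3)/W - 3) = 7*(-35/(6*W) - 3) = 7*(-3 - 35/(6*W)) = -21 - 245/(6*W))
R = -164827/9 (R = (-6 + 192)*((-21 - 245/6/(-9)) - 1*82) = 186*((-21 - 245/6*(-⅑)) - 82) = 186*((-21 + 245/54) - 82) = 186*(-889/54 - 82) = 186*(-5317/54) = -164827/9 ≈ -18314.)
231*277 - R = 231*277 - 1*(-164827/9) = 63987 + 164827/9 = 740710/9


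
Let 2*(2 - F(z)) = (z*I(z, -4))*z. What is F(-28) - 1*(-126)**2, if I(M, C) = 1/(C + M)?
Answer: -63447/4 ≈ -15862.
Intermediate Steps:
F(z) = 2 - z**2/(2*(-4 + z)) (F(z) = 2 - z/(-4 + z)*z/2 = 2 - z**2/(2*(-4 + z)))
F(-28) - 1*(-126)**2 = (-16 - 1*(-28)**2 + 4*(-28))/(2*(-4 - 28)) - 1*(-126)**2 = (1/2)*(-16 - 1*784 - 112)/(-32) - 1*15876 = (1/2)*(-1/32)*(-16 - 784 - 112) - 15876 = (1/2)*(-1/32)*(-912) - 15876 = 57/4 - 15876 = -63447/4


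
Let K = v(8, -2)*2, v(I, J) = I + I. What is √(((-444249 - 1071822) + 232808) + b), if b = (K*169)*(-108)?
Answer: I*√1867327 ≈ 1366.5*I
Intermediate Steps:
v(I, J) = 2*I
K = 32 (K = (2*8)*2 = 16*2 = 32)
b = -584064 (b = (32*169)*(-108) = 5408*(-108) = -584064)
√(((-444249 - 1071822) + 232808) + b) = √(((-444249 - 1071822) + 232808) - 584064) = √((-1516071 + 232808) - 584064) = √(-1283263 - 584064) = √(-1867327) = I*√1867327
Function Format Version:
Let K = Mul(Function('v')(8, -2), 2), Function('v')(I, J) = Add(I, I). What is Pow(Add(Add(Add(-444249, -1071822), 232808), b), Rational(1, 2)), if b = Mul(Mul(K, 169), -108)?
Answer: Mul(I, Pow(1867327, Rational(1, 2))) ≈ Mul(1366.5, I)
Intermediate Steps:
Function('v')(I, J) = Mul(2, I)
K = 32 (K = Mul(Mul(2, 8), 2) = Mul(16, 2) = 32)
b = -584064 (b = Mul(Mul(32, 169), -108) = Mul(5408, -108) = -584064)
Pow(Add(Add(Add(-444249, -1071822), 232808), b), Rational(1, 2)) = Pow(Add(Add(Add(-444249, -1071822), 232808), -584064), Rational(1, 2)) = Pow(Add(Add(-1516071, 232808), -584064), Rational(1, 2)) = Pow(Add(-1283263, -584064), Rational(1, 2)) = Pow(-1867327, Rational(1, 2)) = Mul(I, Pow(1867327, Rational(1, 2)))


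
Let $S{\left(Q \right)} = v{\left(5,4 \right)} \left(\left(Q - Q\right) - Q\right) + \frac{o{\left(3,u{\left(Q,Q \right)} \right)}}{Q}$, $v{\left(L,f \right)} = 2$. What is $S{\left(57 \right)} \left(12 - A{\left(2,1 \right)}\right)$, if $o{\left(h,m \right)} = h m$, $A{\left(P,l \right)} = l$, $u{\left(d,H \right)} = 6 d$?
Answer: $-1056$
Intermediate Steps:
$S{\left(Q \right)} = 18 - 2 Q$ ($S{\left(Q \right)} = 2 \left(\left(Q - Q\right) - Q\right) + \frac{3 \cdot 6 Q}{Q} = 2 \left(0 - Q\right) + \frac{18 Q}{Q} = 2 \left(- Q\right) + 18 = - 2 Q + 18 = 18 - 2 Q$)
$S{\left(57 \right)} \left(12 - A{\left(2,1 \right)}\right) = \left(18 - 114\right) \left(12 - 1\right) = \left(-96\right) 11 = -1056$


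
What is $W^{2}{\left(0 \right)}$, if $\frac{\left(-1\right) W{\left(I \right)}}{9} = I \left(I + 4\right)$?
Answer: $0$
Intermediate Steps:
$W{\left(I \right)} = - 9 I \left(4 + I\right)$ ($W{\left(I \right)} = - 9 I \left(I + 4\right) = - 9 I \left(4 + I\right)$)
$W^{2}{\left(0 \right)} = \left(\left(-9\right) 0 \left(4 + 0\right)\right)^{2} = \left(\left(-9\right) 0 \cdot 4\right)^{2} = 0^{2} = 0$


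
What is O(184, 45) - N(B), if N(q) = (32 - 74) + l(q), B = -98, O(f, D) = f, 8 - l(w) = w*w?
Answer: 9822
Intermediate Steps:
l(w) = 8 - w² (l(w) = 8 - w*w = 8 - w²)
N(q) = -34 - q² (N(q) = (32 - 74) + (8 - q²) = -42 + (8 - q²) = -34 - q²)
O(184, 45) - N(B) = 184 - (-34 - 1*(-98)²) = 184 - (-34 - 1*9604) = 184 - (-34 - 9604) = 184 - 1*(-9638) = 184 + 9638 = 9822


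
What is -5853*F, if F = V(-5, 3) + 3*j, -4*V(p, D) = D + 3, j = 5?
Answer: -158031/2 ≈ -79016.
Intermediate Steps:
V(p, D) = -3/4 - D/4 (V(p, D) = -(D + 3)/4 = -(3 + D)/4 = -3/4 - D/4)
F = 27/2 (F = (-3/4 - 1/4*3) + 3*5 = (-3/4 - 3/4) + 15 = -3/2 + 15 = 27/2 ≈ 13.500)
-5853*F = -5853*27/2 = -158031/2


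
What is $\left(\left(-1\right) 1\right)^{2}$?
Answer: $1$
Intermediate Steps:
$\left(\left(-1\right) 1\right)^{2} = \left(-1\right)^{2} = 1$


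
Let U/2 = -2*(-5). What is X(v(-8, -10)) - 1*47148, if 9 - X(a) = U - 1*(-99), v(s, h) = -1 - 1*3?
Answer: -47258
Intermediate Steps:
U = 20 (U = 2*(-2*(-5)) = 2*10 = 20)
v(s, h) = -4 (v(s, h) = -1 - 3 = -4)
X(a) = -110 (X(a) = 9 - (20 - 1*(-99)) = 9 - (20 + 99) = 9 - 1*119 = 9 - 119 = -110)
X(v(-8, -10)) - 1*47148 = -110 - 1*47148 = -110 - 47148 = -47258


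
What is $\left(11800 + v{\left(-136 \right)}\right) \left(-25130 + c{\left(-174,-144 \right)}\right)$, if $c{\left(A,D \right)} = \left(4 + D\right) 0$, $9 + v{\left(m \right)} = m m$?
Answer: $-761112310$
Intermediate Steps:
$v{\left(m \right)} = -9 + m^{2}$ ($v{\left(m \right)} = -9 + m m = -9 + m^{2}$)
$c{\left(A,D \right)} = 0$
$\left(11800 + v{\left(-136 \right)}\right) \left(-25130 + c{\left(-174,-144 \right)}\right) = \left(11800 - \left(9 - \left(-136\right)^{2}\right)\right) \left(-25130 + 0\right) = \left(11800 + \left(-9 + 18496\right)\right) \left(-25130\right) = \left(11800 + 18487\right) \left(-25130\right) = 30287 \left(-25130\right) = -761112310$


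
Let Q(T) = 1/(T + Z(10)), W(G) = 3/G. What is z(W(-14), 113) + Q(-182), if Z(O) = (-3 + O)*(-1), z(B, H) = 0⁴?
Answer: -1/189 ≈ -0.0052910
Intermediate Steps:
z(B, H) = 0
Z(O) = 3 - O
Q(T) = 1/(-7 + T) (Q(T) = 1/(T + (3 - 1*10)) = 1/(T + (3 - 10)) = 1/(T - 7) = 1/(-7 + T))
z(W(-14), 113) + Q(-182) = 0 + 1/(-7 - 182) = 0 + 1/(-189) = 0 - 1/189 = -1/189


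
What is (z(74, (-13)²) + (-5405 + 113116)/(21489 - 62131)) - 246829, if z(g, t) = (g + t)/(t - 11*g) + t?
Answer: -2155348929667/8738030 ≈ -2.4666e+5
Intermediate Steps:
z(g, t) = t + (g + t)/(t - 11*g) (z(g, t) = (g + t)/(t - 11*g) + t = t + (g + t)/(t - 11*g))
(z(74, (-13)²) + (-5405 + 113116)/(21489 - 62131)) - 246829 = ((-1*74 - 1*(-13)² - ((-13)²)² + 11*74*(-13)²)/(-1*(-13)² + 11*74) + (-5405 + 113116)/(21489 - 62131)) - 246829 = ((-74 - 1*169 - 1*169² + 11*74*169)/(-1*169 + 814) + 107711/(-40642)) - 246829 = ((-74 - 169 - 1*28561 + 137566)/(-169 + 814) + 107711*(-1/40642)) - 246829 = ((-74 - 169 - 28561 + 137566)/645 - 107711/40642) - 246829 = ((1/645)*108762 - 107711/40642) - 246829 = (36254/215 - 107711/40642) - 246829 = 1450277203/8738030 - 246829 = -2155348929667/8738030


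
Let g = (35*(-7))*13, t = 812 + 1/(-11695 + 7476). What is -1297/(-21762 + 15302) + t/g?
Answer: -940477093/17361269380 ≈ -0.054171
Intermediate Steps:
t = 3425827/4219 (t = 812 + 1/(-4219) = 812 - 1/4219 = 3425827/4219 ≈ 812.00)
g = -3185 (g = -245*13 = -3185)
-1297/(-21762 + 15302) + t/g = -1297/(-21762 + 15302) + (3425827/4219)/(-3185) = -1297/(-6460) + (3425827/4219)*(-1/3185) = -1297*(-1/6460) - 3425827/13437515 = 1297/6460 - 3425827/13437515 = -940477093/17361269380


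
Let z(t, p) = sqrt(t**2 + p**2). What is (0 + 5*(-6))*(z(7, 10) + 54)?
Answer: -1620 - 30*sqrt(149) ≈ -1986.2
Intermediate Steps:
z(t, p) = sqrt(p**2 + t**2)
(0 + 5*(-6))*(z(7, 10) + 54) = (0 + 5*(-6))*(sqrt(10**2 + 7**2) + 54) = (0 - 30)*(sqrt(100 + 49) + 54) = -30*(sqrt(149) + 54) = -30*(54 + sqrt(149)) = -1620 - 30*sqrt(149)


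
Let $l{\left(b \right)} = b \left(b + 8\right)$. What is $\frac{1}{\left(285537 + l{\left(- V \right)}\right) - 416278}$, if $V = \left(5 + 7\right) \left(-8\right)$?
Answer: $- \frac{1}{120757} \approx -8.2811 \cdot 10^{-6}$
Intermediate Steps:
$V = -96$ ($V = 12 \left(-8\right) = -96$)
$l{\left(b \right)} = b \left(8 + b\right)$
$\frac{1}{\left(285537 + l{\left(- V \right)}\right) - 416278} = \frac{1}{\left(285537 + \left(-1\right) \left(-96\right) \left(8 - -96\right)\right) - 416278} = \frac{1}{\left(285537 + 96 \left(8 + 96\right)\right) - 416278} = \frac{1}{\left(285537 + 96 \cdot 104\right) - 416278} = \frac{1}{\left(285537 + 9984\right) - 416278} = \frac{1}{295521 - 416278} = \frac{1}{-120757} = - \frac{1}{120757}$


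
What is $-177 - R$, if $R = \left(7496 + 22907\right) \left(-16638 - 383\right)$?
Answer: $517489286$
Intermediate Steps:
$R = -517489463$ ($R = 30403 \left(-17021\right) = -517489463$)
$-177 - R = -177 - -517489463 = -177 + 517489463 = 517489286$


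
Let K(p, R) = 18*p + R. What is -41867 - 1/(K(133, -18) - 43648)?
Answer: -1727934823/41272 ≈ -41867.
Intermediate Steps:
K(p, R) = R + 18*p
-41867 - 1/(K(133, -18) - 43648) = -41867 - 1/((-18 + 18*133) - 43648) = -41867 - 1/((-18 + 2394) - 43648) = -41867 - 1/(2376 - 43648) = -41867 - 1/(-41272) = -41867 - 1*(-1/41272) = -41867 + 1/41272 = -1727934823/41272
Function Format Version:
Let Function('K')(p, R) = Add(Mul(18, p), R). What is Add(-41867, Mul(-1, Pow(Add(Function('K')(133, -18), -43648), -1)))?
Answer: Rational(-1727934823, 41272) ≈ -41867.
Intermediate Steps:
Function('K')(p, R) = Add(R, Mul(18, p))
Add(-41867, Mul(-1, Pow(Add(Function('K')(133, -18), -43648), -1))) = Add(-41867, Mul(-1, Pow(Add(Add(-18, Mul(18, 133)), -43648), -1))) = Add(-41867, Mul(-1, Pow(Add(Add(-18, 2394), -43648), -1))) = Add(-41867, Mul(-1, Pow(Add(2376, -43648), -1))) = Add(-41867, Mul(-1, Pow(-41272, -1))) = Add(-41867, Mul(-1, Rational(-1, 41272))) = Add(-41867, Rational(1, 41272)) = Rational(-1727934823, 41272)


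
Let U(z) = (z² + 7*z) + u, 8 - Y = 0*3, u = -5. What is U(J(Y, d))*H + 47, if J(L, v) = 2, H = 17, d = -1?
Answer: 268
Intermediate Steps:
Y = 8 (Y = 8 - 0*3 = 8 - 1*0 = 8 + 0 = 8)
U(z) = -5 + z² + 7*z (U(z) = (z² + 7*z) - 5 = -5 + z² + 7*z)
U(J(Y, d))*H + 47 = (-5 + 2² + 7*2)*17 + 47 = (-5 + 4 + 14)*17 + 47 = 13*17 + 47 = 221 + 47 = 268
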